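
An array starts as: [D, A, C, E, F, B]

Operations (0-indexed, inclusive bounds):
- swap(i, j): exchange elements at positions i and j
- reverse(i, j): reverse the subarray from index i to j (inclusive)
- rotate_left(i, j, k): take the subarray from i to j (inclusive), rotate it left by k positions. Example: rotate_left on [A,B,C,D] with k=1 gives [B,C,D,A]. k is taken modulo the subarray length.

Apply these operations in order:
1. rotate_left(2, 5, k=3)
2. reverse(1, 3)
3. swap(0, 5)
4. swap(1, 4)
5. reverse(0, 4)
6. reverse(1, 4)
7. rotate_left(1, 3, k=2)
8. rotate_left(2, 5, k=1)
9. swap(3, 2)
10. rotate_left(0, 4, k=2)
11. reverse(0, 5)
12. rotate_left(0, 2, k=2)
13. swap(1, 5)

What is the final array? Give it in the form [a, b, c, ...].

Answer: [C, A, B, D, E, F]

Derivation:
After 1 (rotate_left(2, 5, k=3)): [D, A, B, C, E, F]
After 2 (reverse(1, 3)): [D, C, B, A, E, F]
After 3 (swap(0, 5)): [F, C, B, A, E, D]
After 4 (swap(1, 4)): [F, E, B, A, C, D]
After 5 (reverse(0, 4)): [C, A, B, E, F, D]
After 6 (reverse(1, 4)): [C, F, E, B, A, D]
After 7 (rotate_left(1, 3, k=2)): [C, B, F, E, A, D]
After 8 (rotate_left(2, 5, k=1)): [C, B, E, A, D, F]
After 9 (swap(3, 2)): [C, B, A, E, D, F]
After 10 (rotate_left(0, 4, k=2)): [A, E, D, C, B, F]
After 11 (reverse(0, 5)): [F, B, C, D, E, A]
After 12 (rotate_left(0, 2, k=2)): [C, F, B, D, E, A]
After 13 (swap(1, 5)): [C, A, B, D, E, F]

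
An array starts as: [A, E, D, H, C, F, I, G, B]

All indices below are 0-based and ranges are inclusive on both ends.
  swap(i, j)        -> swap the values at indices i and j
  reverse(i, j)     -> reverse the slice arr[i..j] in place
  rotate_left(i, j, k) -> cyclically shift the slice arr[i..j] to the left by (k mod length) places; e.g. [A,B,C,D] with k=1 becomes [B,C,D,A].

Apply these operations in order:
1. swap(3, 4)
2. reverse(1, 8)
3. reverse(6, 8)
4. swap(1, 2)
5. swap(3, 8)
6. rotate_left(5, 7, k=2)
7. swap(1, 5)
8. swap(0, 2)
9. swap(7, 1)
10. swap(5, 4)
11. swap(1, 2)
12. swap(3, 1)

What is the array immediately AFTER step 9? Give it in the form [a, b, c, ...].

Answer: [B, E, A, C, F, G, H, D, I]

Derivation:
After 1 (swap(3, 4)): [A, E, D, C, H, F, I, G, B]
After 2 (reverse(1, 8)): [A, B, G, I, F, H, C, D, E]
After 3 (reverse(6, 8)): [A, B, G, I, F, H, E, D, C]
After 4 (swap(1, 2)): [A, G, B, I, F, H, E, D, C]
After 5 (swap(3, 8)): [A, G, B, C, F, H, E, D, I]
After 6 (rotate_left(5, 7, k=2)): [A, G, B, C, F, D, H, E, I]
After 7 (swap(1, 5)): [A, D, B, C, F, G, H, E, I]
After 8 (swap(0, 2)): [B, D, A, C, F, G, H, E, I]
After 9 (swap(7, 1)): [B, E, A, C, F, G, H, D, I]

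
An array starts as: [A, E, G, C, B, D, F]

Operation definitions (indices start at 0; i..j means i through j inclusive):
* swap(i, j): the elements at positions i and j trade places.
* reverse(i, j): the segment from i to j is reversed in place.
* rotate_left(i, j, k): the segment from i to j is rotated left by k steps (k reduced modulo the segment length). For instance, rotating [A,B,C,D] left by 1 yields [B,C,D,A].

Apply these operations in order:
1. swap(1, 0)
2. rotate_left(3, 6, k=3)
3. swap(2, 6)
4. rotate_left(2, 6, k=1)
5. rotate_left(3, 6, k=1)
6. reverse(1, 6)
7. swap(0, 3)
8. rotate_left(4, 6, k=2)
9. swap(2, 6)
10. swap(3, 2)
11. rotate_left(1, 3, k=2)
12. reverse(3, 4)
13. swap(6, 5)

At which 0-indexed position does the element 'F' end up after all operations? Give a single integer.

After 1 (swap(1, 0)): [E, A, G, C, B, D, F]
After 2 (rotate_left(3, 6, k=3)): [E, A, G, F, C, B, D]
After 3 (swap(2, 6)): [E, A, D, F, C, B, G]
After 4 (rotate_left(2, 6, k=1)): [E, A, F, C, B, G, D]
After 5 (rotate_left(3, 6, k=1)): [E, A, F, B, G, D, C]
After 6 (reverse(1, 6)): [E, C, D, G, B, F, A]
After 7 (swap(0, 3)): [G, C, D, E, B, F, A]
After 8 (rotate_left(4, 6, k=2)): [G, C, D, E, A, B, F]
After 9 (swap(2, 6)): [G, C, F, E, A, B, D]
After 10 (swap(3, 2)): [G, C, E, F, A, B, D]
After 11 (rotate_left(1, 3, k=2)): [G, F, C, E, A, B, D]
After 12 (reverse(3, 4)): [G, F, C, A, E, B, D]
After 13 (swap(6, 5)): [G, F, C, A, E, D, B]

Answer: 1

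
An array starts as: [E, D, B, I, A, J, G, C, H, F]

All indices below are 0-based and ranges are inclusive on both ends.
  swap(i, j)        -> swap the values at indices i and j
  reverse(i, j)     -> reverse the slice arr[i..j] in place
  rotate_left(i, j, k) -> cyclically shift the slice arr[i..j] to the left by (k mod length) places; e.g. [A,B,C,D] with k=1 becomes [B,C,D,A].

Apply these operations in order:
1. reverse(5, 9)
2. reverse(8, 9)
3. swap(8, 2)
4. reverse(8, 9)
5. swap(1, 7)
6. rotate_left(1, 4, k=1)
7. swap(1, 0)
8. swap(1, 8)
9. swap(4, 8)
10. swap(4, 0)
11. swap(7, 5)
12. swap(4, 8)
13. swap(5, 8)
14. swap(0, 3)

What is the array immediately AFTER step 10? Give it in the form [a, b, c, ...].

Answer: [E, G, I, A, J, F, H, D, C, B]

Derivation:
After 1 (reverse(5, 9)): [E, D, B, I, A, F, H, C, G, J]
After 2 (reverse(8, 9)): [E, D, B, I, A, F, H, C, J, G]
After 3 (swap(8, 2)): [E, D, J, I, A, F, H, C, B, G]
After 4 (reverse(8, 9)): [E, D, J, I, A, F, H, C, G, B]
After 5 (swap(1, 7)): [E, C, J, I, A, F, H, D, G, B]
After 6 (rotate_left(1, 4, k=1)): [E, J, I, A, C, F, H, D, G, B]
After 7 (swap(1, 0)): [J, E, I, A, C, F, H, D, G, B]
After 8 (swap(1, 8)): [J, G, I, A, C, F, H, D, E, B]
After 9 (swap(4, 8)): [J, G, I, A, E, F, H, D, C, B]
After 10 (swap(4, 0)): [E, G, I, A, J, F, H, D, C, B]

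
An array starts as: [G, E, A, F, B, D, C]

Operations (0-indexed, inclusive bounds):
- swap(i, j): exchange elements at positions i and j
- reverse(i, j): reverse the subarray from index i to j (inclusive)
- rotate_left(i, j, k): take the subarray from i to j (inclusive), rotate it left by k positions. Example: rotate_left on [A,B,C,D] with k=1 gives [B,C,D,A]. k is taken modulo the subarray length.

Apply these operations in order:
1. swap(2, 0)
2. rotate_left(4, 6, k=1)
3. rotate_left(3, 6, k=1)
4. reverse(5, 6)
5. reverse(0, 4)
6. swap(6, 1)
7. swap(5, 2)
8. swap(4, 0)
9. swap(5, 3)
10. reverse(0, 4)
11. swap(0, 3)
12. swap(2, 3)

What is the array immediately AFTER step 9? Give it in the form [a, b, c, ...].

After 1 (swap(2, 0)): [A, E, G, F, B, D, C]
After 2 (rotate_left(4, 6, k=1)): [A, E, G, F, D, C, B]
After 3 (rotate_left(3, 6, k=1)): [A, E, G, D, C, B, F]
After 4 (reverse(5, 6)): [A, E, G, D, C, F, B]
After 5 (reverse(0, 4)): [C, D, G, E, A, F, B]
After 6 (swap(6, 1)): [C, B, G, E, A, F, D]
After 7 (swap(5, 2)): [C, B, F, E, A, G, D]
After 8 (swap(4, 0)): [A, B, F, E, C, G, D]
After 9 (swap(5, 3)): [A, B, F, G, C, E, D]

Answer: [A, B, F, G, C, E, D]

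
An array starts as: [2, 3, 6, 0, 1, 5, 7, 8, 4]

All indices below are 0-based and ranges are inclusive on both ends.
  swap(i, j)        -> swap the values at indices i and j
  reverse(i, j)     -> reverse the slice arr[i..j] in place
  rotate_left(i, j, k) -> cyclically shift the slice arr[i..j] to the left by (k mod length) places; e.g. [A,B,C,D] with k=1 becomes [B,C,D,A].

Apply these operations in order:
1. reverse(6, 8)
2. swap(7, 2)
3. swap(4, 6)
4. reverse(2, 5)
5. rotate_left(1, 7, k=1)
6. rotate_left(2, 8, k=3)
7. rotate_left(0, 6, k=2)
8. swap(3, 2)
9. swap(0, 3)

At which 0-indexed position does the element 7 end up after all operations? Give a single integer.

Answer: 2

Derivation:
After 1 (reverse(6, 8)): [2, 3, 6, 0, 1, 5, 4, 8, 7]
After 2 (swap(7, 2)): [2, 3, 8, 0, 1, 5, 4, 6, 7]
After 3 (swap(4, 6)): [2, 3, 8, 0, 4, 5, 1, 6, 7]
After 4 (reverse(2, 5)): [2, 3, 5, 4, 0, 8, 1, 6, 7]
After 5 (rotate_left(1, 7, k=1)): [2, 5, 4, 0, 8, 1, 6, 3, 7]
After 6 (rotate_left(2, 8, k=3)): [2, 5, 1, 6, 3, 7, 4, 0, 8]
After 7 (rotate_left(0, 6, k=2)): [1, 6, 3, 7, 4, 2, 5, 0, 8]
After 8 (swap(3, 2)): [1, 6, 7, 3, 4, 2, 5, 0, 8]
After 9 (swap(0, 3)): [3, 6, 7, 1, 4, 2, 5, 0, 8]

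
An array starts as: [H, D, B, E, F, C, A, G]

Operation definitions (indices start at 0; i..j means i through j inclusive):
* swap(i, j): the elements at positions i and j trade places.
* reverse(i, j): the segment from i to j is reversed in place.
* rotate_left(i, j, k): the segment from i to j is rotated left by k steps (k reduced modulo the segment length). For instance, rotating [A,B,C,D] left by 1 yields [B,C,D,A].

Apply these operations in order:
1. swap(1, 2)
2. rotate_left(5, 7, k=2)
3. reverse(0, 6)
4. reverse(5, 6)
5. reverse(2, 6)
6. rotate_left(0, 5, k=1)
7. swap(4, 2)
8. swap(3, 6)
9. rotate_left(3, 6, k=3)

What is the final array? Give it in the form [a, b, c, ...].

After 1 (swap(1, 2)): [H, B, D, E, F, C, A, G]
After 2 (rotate_left(5, 7, k=2)): [H, B, D, E, F, G, C, A]
After 3 (reverse(0, 6)): [C, G, F, E, D, B, H, A]
After 4 (reverse(5, 6)): [C, G, F, E, D, H, B, A]
After 5 (reverse(2, 6)): [C, G, B, H, D, E, F, A]
After 6 (rotate_left(0, 5, k=1)): [G, B, H, D, E, C, F, A]
After 7 (swap(4, 2)): [G, B, E, D, H, C, F, A]
After 8 (swap(3, 6)): [G, B, E, F, H, C, D, A]
After 9 (rotate_left(3, 6, k=3)): [G, B, E, D, F, H, C, A]

Answer: [G, B, E, D, F, H, C, A]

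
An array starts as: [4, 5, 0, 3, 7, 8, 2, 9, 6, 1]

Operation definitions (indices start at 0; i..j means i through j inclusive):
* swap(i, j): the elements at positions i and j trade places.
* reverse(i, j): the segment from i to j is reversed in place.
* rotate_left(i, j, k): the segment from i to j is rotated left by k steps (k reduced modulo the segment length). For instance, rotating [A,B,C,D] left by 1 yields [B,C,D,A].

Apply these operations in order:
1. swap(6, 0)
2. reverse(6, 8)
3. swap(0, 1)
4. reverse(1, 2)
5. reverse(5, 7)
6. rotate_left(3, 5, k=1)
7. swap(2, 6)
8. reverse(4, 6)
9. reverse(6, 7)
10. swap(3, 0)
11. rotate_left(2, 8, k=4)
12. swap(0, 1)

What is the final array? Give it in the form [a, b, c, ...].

Answer: [0, 7, 8, 9, 4, 6, 5, 2, 3, 1]

Derivation:
After 1 (swap(6, 0)): [2, 5, 0, 3, 7, 8, 4, 9, 6, 1]
After 2 (reverse(6, 8)): [2, 5, 0, 3, 7, 8, 6, 9, 4, 1]
After 3 (swap(0, 1)): [5, 2, 0, 3, 7, 8, 6, 9, 4, 1]
After 4 (reverse(1, 2)): [5, 0, 2, 3, 7, 8, 6, 9, 4, 1]
After 5 (reverse(5, 7)): [5, 0, 2, 3, 7, 9, 6, 8, 4, 1]
After 6 (rotate_left(3, 5, k=1)): [5, 0, 2, 7, 9, 3, 6, 8, 4, 1]
After 7 (swap(2, 6)): [5, 0, 6, 7, 9, 3, 2, 8, 4, 1]
After 8 (reverse(4, 6)): [5, 0, 6, 7, 2, 3, 9, 8, 4, 1]
After 9 (reverse(6, 7)): [5, 0, 6, 7, 2, 3, 8, 9, 4, 1]
After 10 (swap(3, 0)): [7, 0, 6, 5, 2, 3, 8, 9, 4, 1]
After 11 (rotate_left(2, 8, k=4)): [7, 0, 8, 9, 4, 6, 5, 2, 3, 1]
After 12 (swap(0, 1)): [0, 7, 8, 9, 4, 6, 5, 2, 3, 1]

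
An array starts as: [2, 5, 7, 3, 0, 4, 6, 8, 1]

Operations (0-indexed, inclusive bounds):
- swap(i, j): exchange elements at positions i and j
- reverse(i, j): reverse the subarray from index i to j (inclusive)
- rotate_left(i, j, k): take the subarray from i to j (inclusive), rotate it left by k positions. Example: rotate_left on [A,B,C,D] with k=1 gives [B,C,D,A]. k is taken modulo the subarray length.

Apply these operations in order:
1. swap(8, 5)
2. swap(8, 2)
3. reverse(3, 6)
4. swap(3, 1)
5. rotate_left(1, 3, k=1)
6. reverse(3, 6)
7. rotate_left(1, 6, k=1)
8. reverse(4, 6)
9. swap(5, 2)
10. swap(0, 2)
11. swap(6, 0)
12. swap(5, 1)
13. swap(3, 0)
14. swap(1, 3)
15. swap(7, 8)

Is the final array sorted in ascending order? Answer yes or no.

Answer: yes

Derivation:
After 1 (swap(8, 5)): [2, 5, 7, 3, 0, 1, 6, 8, 4]
After 2 (swap(8, 2)): [2, 5, 4, 3, 0, 1, 6, 8, 7]
After 3 (reverse(3, 6)): [2, 5, 4, 6, 1, 0, 3, 8, 7]
After 4 (swap(3, 1)): [2, 6, 4, 5, 1, 0, 3, 8, 7]
After 5 (rotate_left(1, 3, k=1)): [2, 4, 5, 6, 1, 0, 3, 8, 7]
After 6 (reverse(3, 6)): [2, 4, 5, 3, 0, 1, 6, 8, 7]
After 7 (rotate_left(1, 6, k=1)): [2, 5, 3, 0, 1, 6, 4, 8, 7]
After 8 (reverse(4, 6)): [2, 5, 3, 0, 4, 6, 1, 8, 7]
After 9 (swap(5, 2)): [2, 5, 6, 0, 4, 3, 1, 8, 7]
After 10 (swap(0, 2)): [6, 5, 2, 0, 4, 3, 1, 8, 7]
After 11 (swap(6, 0)): [1, 5, 2, 0, 4, 3, 6, 8, 7]
After 12 (swap(5, 1)): [1, 3, 2, 0, 4, 5, 6, 8, 7]
After 13 (swap(3, 0)): [0, 3, 2, 1, 4, 5, 6, 8, 7]
After 14 (swap(1, 3)): [0, 1, 2, 3, 4, 5, 6, 8, 7]
After 15 (swap(7, 8)): [0, 1, 2, 3, 4, 5, 6, 7, 8]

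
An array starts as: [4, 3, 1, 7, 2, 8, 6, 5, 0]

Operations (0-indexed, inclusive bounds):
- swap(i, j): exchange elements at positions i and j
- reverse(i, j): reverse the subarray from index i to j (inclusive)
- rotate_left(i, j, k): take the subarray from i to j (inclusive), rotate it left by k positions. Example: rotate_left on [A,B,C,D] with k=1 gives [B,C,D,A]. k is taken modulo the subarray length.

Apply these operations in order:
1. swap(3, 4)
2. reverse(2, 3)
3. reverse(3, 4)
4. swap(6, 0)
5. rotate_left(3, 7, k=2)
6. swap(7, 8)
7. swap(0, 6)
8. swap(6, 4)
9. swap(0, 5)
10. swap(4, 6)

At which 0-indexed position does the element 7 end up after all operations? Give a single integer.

Answer: 5

Derivation:
After 1 (swap(3, 4)): [4, 3, 1, 2, 7, 8, 6, 5, 0]
After 2 (reverse(2, 3)): [4, 3, 2, 1, 7, 8, 6, 5, 0]
After 3 (reverse(3, 4)): [4, 3, 2, 7, 1, 8, 6, 5, 0]
After 4 (swap(6, 0)): [6, 3, 2, 7, 1, 8, 4, 5, 0]
After 5 (rotate_left(3, 7, k=2)): [6, 3, 2, 8, 4, 5, 7, 1, 0]
After 6 (swap(7, 8)): [6, 3, 2, 8, 4, 5, 7, 0, 1]
After 7 (swap(0, 6)): [7, 3, 2, 8, 4, 5, 6, 0, 1]
After 8 (swap(6, 4)): [7, 3, 2, 8, 6, 5, 4, 0, 1]
After 9 (swap(0, 5)): [5, 3, 2, 8, 6, 7, 4, 0, 1]
After 10 (swap(4, 6)): [5, 3, 2, 8, 4, 7, 6, 0, 1]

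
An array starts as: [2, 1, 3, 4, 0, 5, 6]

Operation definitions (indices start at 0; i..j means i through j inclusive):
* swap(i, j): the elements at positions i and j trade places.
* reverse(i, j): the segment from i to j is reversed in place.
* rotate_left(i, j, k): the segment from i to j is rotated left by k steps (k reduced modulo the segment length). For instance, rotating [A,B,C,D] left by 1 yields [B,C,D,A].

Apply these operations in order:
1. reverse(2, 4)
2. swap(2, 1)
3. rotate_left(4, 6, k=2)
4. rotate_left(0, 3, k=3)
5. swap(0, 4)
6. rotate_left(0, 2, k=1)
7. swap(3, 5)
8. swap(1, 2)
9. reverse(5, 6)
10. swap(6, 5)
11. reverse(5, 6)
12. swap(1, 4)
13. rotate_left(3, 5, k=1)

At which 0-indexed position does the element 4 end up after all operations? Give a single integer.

After 1 (reverse(2, 4)): [2, 1, 0, 4, 3, 5, 6]
After 2 (swap(2, 1)): [2, 0, 1, 4, 3, 5, 6]
After 3 (rotate_left(4, 6, k=2)): [2, 0, 1, 4, 6, 3, 5]
After 4 (rotate_left(0, 3, k=3)): [4, 2, 0, 1, 6, 3, 5]
After 5 (swap(0, 4)): [6, 2, 0, 1, 4, 3, 5]
After 6 (rotate_left(0, 2, k=1)): [2, 0, 6, 1, 4, 3, 5]
After 7 (swap(3, 5)): [2, 0, 6, 3, 4, 1, 5]
After 8 (swap(1, 2)): [2, 6, 0, 3, 4, 1, 5]
After 9 (reverse(5, 6)): [2, 6, 0, 3, 4, 5, 1]
After 10 (swap(6, 5)): [2, 6, 0, 3, 4, 1, 5]
After 11 (reverse(5, 6)): [2, 6, 0, 3, 4, 5, 1]
After 12 (swap(1, 4)): [2, 4, 0, 3, 6, 5, 1]
After 13 (rotate_left(3, 5, k=1)): [2, 4, 0, 6, 5, 3, 1]

Answer: 1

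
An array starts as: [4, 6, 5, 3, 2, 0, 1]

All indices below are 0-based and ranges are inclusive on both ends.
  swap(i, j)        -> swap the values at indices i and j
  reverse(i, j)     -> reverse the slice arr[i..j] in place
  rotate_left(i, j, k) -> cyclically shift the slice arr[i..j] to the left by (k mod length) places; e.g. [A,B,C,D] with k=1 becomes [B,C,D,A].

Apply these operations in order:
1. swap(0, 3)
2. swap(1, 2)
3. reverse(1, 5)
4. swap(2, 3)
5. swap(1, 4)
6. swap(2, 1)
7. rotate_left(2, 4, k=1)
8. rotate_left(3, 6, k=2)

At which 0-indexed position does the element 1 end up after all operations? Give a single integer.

After 1 (swap(0, 3)): [3, 6, 5, 4, 2, 0, 1]
After 2 (swap(1, 2)): [3, 5, 6, 4, 2, 0, 1]
After 3 (reverse(1, 5)): [3, 0, 2, 4, 6, 5, 1]
After 4 (swap(2, 3)): [3, 0, 4, 2, 6, 5, 1]
After 5 (swap(1, 4)): [3, 6, 4, 2, 0, 5, 1]
After 6 (swap(2, 1)): [3, 4, 6, 2, 0, 5, 1]
After 7 (rotate_left(2, 4, k=1)): [3, 4, 2, 0, 6, 5, 1]
After 8 (rotate_left(3, 6, k=2)): [3, 4, 2, 5, 1, 0, 6]

Answer: 4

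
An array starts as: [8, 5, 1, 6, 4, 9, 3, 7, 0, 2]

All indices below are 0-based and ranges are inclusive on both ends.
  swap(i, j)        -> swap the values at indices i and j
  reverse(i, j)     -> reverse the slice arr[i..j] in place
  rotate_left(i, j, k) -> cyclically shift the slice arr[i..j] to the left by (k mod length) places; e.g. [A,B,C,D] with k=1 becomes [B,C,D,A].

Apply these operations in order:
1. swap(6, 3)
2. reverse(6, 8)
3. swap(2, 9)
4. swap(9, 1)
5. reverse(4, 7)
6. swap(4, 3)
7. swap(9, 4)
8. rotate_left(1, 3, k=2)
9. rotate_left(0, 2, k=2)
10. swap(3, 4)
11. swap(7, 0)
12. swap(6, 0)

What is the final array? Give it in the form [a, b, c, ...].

After 1 (swap(6, 3)): [8, 5, 1, 3, 4, 9, 6, 7, 0, 2]
After 2 (reverse(6, 8)): [8, 5, 1, 3, 4, 9, 0, 7, 6, 2]
After 3 (swap(2, 9)): [8, 5, 2, 3, 4, 9, 0, 7, 6, 1]
After 4 (swap(9, 1)): [8, 1, 2, 3, 4, 9, 0, 7, 6, 5]
After 5 (reverse(4, 7)): [8, 1, 2, 3, 7, 0, 9, 4, 6, 5]
After 6 (swap(4, 3)): [8, 1, 2, 7, 3, 0, 9, 4, 6, 5]
After 7 (swap(9, 4)): [8, 1, 2, 7, 5, 0, 9, 4, 6, 3]
After 8 (rotate_left(1, 3, k=2)): [8, 7, 1, 2, 5, 0, 9, 4, 6, 3]
After 9 (rotate_left(0, 2, k=2)): [1, 8, 7, 2, 5, 0, 9, 4, 6, 3]
After 10 (swap(3, 4)): [1, 8, 7, 5, 2, 0, 9, 4, 6, 3]
After 11 (swap(7, 0)): [4, 8, 7, 5, 2, 0, 9, 1, 6, 3]
After 12 (swap(6, 0)): [9, 8, 7, 5, 2, 0, 4, 1, 6, 3]

Answer: [9, 8, 7, 5, 2, 0, 4, 1, 6, 3]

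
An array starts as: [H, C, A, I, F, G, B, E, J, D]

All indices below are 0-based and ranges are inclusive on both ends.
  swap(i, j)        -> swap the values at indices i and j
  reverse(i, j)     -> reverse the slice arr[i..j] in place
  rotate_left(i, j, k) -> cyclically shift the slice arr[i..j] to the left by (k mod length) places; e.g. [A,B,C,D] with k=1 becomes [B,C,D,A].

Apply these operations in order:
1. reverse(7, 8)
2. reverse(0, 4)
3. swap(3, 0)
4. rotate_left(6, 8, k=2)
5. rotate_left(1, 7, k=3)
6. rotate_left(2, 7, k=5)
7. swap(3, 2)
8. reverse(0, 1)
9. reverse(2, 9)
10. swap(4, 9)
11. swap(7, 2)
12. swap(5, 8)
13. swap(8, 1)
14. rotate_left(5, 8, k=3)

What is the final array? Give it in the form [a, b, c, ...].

After 1 (reverse(7, 8)): [H, C, A, I, F, G, B, J, E, D]
After 2 (reverse(0, 4)): [F, I, A, C, H, G, B, J, E, D]
After 3 (swap(3, 0)): [C, I, A, F, H, G, B, J, E, D]
After 4 (rotate_left(6, 8, k=2)): [C, I, A, F, H, G, E, B, J, D]
After 5 (rotate_left(1, 7, k=3)): [C, H, G, E, B, I, A, F, J, D]
After 6 (rotate_left(2, 7, k=5)): [C, H, F, G, E, B, I, A, J, D]
After 7 (swap(3, 2)): [C, H, G, F, E, B, I, A, J, D]
After 8 (reverse(0, 1)): [H, C, G, F, E, B, I, A, J, D]
After 9 (reverse(2, 9)): [H, C, D, J, A, I, B, E, F, G]
After 10 (swap(4, 9)): [H, C, D, J, G, I, B, E, F, A]
After 11 (swap(7, 2)): [H, C, E, J, G, I, B, D, F, A]
After 12 (swap(5, 8)): [H, C, E, J, G, F, B, D, I, A]
After 13 (swap(8, 1)): [H, I, E, J, G, F, B, D, C, A]
After 14 (rotate_left(5, 8, k=3)): [H, I, E, J, G, C, F, B, D, A]

Answer: [H, I, E, J, G, C, F, B, D, A]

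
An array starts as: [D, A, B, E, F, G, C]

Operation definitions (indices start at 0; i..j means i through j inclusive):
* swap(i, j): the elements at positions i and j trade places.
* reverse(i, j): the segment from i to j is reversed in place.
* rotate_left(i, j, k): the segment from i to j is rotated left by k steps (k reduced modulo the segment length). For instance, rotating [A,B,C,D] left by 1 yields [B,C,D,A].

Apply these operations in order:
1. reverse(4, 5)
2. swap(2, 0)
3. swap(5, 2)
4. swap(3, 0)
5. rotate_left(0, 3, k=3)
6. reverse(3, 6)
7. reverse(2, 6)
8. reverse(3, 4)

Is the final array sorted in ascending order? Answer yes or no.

After 1 (reverse(4, 5)): [D, A, B, E, G, F, C]
After 2 (swap(2, 0)): [B, A, D, E, G, F, C]
After 3 (swap(5, 2)): [B, A, F, E, G, D, C]
After 4 (swap(3, 0)): [E, A, F, B, G, D, C]
After 5 (rotate_left(0, 3, k=3)): [B, E, A, F, G, D, C]
After 6 (reverse(3, 6)): [B, E, A, C, D, G, F]
After 7 (reverse(2, 6)): [B, E, F, G, D, C, A]
After 8 (reverse(3, 4)): [B, E, F, D, G, C, A]

Answer: no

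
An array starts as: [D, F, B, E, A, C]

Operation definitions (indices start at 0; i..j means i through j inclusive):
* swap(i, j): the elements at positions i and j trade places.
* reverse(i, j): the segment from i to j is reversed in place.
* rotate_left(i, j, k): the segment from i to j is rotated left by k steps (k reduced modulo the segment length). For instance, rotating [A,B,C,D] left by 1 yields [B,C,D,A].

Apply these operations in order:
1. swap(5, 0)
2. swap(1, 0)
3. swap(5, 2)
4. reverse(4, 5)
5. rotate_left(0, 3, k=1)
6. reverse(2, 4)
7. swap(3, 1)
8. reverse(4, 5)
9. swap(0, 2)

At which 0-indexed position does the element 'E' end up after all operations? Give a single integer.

Answer: 5

Derivation:
After 1 (swap(5, 0)): [C, F, B, E, A, D]
After 2 (swap(1, 0)): [F, C, B, E, A, D]
After 3 (swap(5, 2)): [F, C, D, E, A, B]
After 4 (reverse(4, 5)): [F, C, D, E, B, A]
After 5 (rotate_left(0, 3, k=1)): [C, D, E, F, B, A]
After 6 (reverse(2, 4)): [C, D, B, F, E, A]
After 7 (swap(3, 1)): [C, F, B, D, E, A]
After 8 (reverse(4, 5)): [C, F, B, D, A, E]
After 9 (swap(0, 2)): [B, F, C, D, A, E]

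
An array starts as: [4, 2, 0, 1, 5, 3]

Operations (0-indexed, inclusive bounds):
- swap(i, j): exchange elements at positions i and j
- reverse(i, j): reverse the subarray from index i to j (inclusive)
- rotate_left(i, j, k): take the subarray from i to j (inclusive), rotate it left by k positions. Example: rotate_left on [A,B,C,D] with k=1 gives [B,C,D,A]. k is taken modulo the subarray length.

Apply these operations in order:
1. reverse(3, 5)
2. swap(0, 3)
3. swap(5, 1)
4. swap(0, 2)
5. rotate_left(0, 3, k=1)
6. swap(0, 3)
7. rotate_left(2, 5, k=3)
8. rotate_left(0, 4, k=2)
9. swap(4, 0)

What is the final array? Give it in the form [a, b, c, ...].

After 1 (reverse(3, 5)): [4, 2, 0, 3, 5, 1]
After 2 (swap(0, 3)): [3, 2, 0, 4, 5, 1]
After 3 (swap(5, 1)): [3, 1, 0, 4, 5, 2]
After 4 (swap(0, 2)): [0, 1, 3, 4, 5, 2]
After 5 (rotate_left(0, 3, k=1)): [1, 3, 4, 0, 5, 2]
After 6 (swap(0, 3)): [0, 3, 4, 1, 5, 2]
After 7 (rotate_left(2, 5, k=3)): [0, 3, 2, 4, 1, 5]
After 8 (rotate_left(0, 4, k=2)): [2, 4, 1, 0, 3, 5]
After 9 (swap(4, 0)): [3, 4, 1, 0, 2, 5]

Answer: [3, 4, 1, 0, 2, 5]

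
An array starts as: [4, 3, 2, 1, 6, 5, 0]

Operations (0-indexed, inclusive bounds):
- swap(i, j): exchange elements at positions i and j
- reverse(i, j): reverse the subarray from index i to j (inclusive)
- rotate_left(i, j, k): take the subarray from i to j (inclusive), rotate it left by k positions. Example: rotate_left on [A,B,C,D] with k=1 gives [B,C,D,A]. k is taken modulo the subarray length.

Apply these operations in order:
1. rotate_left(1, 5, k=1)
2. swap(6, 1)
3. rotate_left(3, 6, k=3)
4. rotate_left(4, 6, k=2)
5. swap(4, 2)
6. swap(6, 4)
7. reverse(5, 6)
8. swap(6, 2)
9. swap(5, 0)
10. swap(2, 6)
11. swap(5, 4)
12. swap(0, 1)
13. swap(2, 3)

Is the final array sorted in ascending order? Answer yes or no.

Answer: yes

Derivation:
After 1 (rotate_left(1, 5, k=1)): [4, 2, 1, 6, 5, 3, 0]
After 2 (swap(6, 1)): [4, 0, 1, 6, 5, 3, 2]
After 3 (rotate_left(3, 6, k=3)): [4, 0, 1, 2, 6, 5, 3]
After 4 (rotate_left(4, 6, k=2)): [4, 0, 1, 2, 3, 6, 5]
After 5 (swap(4, 2)): [4, 0, 3, 2, 1, 6, 5]
After 6 (swap(6, 4)): [4, 0, 3, 2, 5, 6, 1]
After 7 (reverse(5, 6)): [4, 0, 3, 2, 5, 1, 6]
After 8 (swap(6, 2)): [4, 0, 6, 2, 5, 1, 3]
After 9 (swap(5, 0)): [1, 0, 6, 2, 5, 4, 3]
After 10 (swap(2, 6)): [1, 0, 3, 2, 5, 4, 6]
After 11 (swap(5, 4)): [1, 0, 3, 2, 4, 5, 6]
After 12 (swap(0, 1)): [0, 1, 3, 2, 4, 5, 6]
After 13 (swap(2, 3)): [0, 1, 2, 3, 4, 5, 6]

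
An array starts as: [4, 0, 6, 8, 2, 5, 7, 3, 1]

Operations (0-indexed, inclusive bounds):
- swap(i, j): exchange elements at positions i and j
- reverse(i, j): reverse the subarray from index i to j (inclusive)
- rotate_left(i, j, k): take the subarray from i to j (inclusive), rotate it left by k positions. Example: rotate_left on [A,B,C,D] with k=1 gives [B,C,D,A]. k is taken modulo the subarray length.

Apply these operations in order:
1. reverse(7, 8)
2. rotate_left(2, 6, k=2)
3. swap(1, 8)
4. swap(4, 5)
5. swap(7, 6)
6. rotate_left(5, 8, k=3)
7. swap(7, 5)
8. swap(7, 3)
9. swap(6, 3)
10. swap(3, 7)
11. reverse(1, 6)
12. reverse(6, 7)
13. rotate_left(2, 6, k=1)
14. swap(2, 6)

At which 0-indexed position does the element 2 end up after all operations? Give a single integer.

After 1 (reverse(7, 8)): [4, 0, 6, 8, 2, 5, 7, 1, 3]
After 2 (rotate_left(2, 6, k=2)): [4, 0, 2, 5, 7, 6, 8, 1, 3]
After 3 (swap(1, 8)): [4, 3, 2, 5, 7, 6, 8, 1, 0]
After 4 (swap(4, 5)): [4, 3, 2, 5, 6, 7, 8, 1, 0]
After 5 (swap(7, 6)): [4, 3, 2, 5, 6, 7, 1, 8, 0]
After 6 (rotate_left(5, 8, k=3)): [4, 3, 2, 5, 6, 0, 7, 1, 8]
After 7 (swap(7, 5)): [4, 3, 2, 5, 6, 1, 7, 0, 8]
After 8 (swap(7, 3)): [4, 3, 2, 0, 6, 1, 7, 5, 8]
After 9 (swap(6, 3)): [4, 3, 2, 7, 6, 1, 0, 5, 8]
After 10 (swap(3, 7)): [4, 3, 2, 5, 6, 1, 0, 7, 8]
After 11 (reverse(1, 6)): [4, 0, 1, 6, 5, 2, 3, 7, 8]
After 12 (reverse(6, 7)): [4, 0, 1, 6, 5, 2, 7, 3, 8]
After 13 (rotate_left(2, 6, k=1)): [4, 0, 6, 5, 2, 7, 1, 3, 8]
After 14 (swap(2, 6)): [4, 0, 1, 5, 2, 7, 6, 3, 8]

Answer: 4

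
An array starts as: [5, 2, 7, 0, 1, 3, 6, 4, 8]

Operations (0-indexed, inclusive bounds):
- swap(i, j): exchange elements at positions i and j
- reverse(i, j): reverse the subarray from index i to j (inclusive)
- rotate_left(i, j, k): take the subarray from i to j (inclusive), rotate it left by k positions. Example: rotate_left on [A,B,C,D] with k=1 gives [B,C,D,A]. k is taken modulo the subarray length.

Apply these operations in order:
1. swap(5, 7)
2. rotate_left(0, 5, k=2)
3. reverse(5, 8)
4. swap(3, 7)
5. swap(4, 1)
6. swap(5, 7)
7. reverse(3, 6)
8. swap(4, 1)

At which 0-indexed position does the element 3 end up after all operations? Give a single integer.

Answer: 3

Derivation:
After 1 (swap(5, 7)): [5, 2, 7, 0, 1, 4, 6, 3, 8]
After 2 (rotate_left(0, 5, k=2)): [7, 0, 1, 4, 5, 2, 6, 3, 8]
After 3 (reverse(5, 8)): [7, 0, 1, 4, 5, 8, 3, 6, 2]
After 4 (swap(3, 7)): [7, 0, 1, 6, 5, 8, 3, 4, 2]
After 5 (swap(4, 1)): [7, 5, 1, 6, 0, 8, 3, 4, 2]
After 6 (swap(5, 7)): [7, 5, 1, 6, 0, 4, 3, 8, 2]
After 7 (reverse(3, 6)): [7, 5, 1, 3, 4, 0, 6, 8, 2]
After 8 (swap(4, 1)): [7, 4, 1, 3, 5, 0, 6, 8, 2]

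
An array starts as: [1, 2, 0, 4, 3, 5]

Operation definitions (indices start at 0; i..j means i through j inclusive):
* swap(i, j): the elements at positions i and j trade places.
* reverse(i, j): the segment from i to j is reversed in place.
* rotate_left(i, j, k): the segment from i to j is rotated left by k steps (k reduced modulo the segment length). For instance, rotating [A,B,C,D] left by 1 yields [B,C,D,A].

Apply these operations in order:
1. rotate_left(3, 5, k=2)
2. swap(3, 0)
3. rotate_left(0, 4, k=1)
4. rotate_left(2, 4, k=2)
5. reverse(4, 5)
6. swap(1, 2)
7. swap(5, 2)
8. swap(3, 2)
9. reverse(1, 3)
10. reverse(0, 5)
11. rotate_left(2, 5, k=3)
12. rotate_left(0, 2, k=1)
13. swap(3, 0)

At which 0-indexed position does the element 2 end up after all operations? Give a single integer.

Answer: 1

Derivation:
After 1 (rotate_left(3, 5, k=2)): [1, 2, 0, 5, 4, 3]
After 2 (swap(3, 0)): [5, 2, 0, 1, 4, 3]
After 3 (rotate_left(0, 4, k=1)): [2, 0, 1, 4, 5, 3]
After 4 (rotate_left(2, 4, k=2)): [2, 0, 5, 1, 4, 3]
After 5 (reverse(4, 5)): [2, 0, 5, 1, 3, 4]
After 6 (swap(1, 2)): [2, 5, 0, 1, 3, 4]
After 7 (swap(5, 2)): [2, 5, 4, 1, 3, 0]
After 8 (swap(3, 2)): [2, 5, 1, 4, 3, 0]
After 9 (reverse(1, 3)): [2, 4, 1, 5, 3, 0]
After 10 (reverse(0, 5)): [0, 3, 5, 1, 4, 2]
After 11 (rotate_left(2, 5, k=3)): [0, 3, 2, 5, 1, 4]
After 12 (rotate_left(0, 2, k=1)): [3, 2, 0, 5, 1, 4]
After 13 (swap(3, 0)): [5, 2, 0, 3, 1, 4]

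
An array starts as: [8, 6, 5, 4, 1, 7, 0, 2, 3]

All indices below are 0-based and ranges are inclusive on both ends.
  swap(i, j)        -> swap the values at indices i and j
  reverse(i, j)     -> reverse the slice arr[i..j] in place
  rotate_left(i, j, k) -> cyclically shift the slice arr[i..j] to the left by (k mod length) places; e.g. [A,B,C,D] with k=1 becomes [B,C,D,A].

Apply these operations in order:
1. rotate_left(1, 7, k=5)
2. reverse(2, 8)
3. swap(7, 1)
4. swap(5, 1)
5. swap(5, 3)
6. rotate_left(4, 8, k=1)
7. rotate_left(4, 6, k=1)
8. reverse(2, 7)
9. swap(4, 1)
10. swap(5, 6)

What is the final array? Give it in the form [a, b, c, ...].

Answer: [8, 0, 2, 7, 4, 6, 5, 3, 1]

Derivation:
After 1 (rotate_left(1, 7, k=5)): [8, 0, 2, 6, 5, 4, 1, 7, 3]
After 2 (reverse(2, 8)): [8, 0, 3, 7, 1, 4, 5, 6, 2]
After 3 (swap(7, 1)): [8, 6, 3, 7, 1, 4, 5, 0, 2]
After 4 (swap(5, 1)): [8, 4, 3, 7, 1, 6, 5, 0, 2]
After 5 (swap(5, 3)): [8, 4, 3, 6, 1, 7, 5, 0, 2]
After 6 (rotate_left(4, 8, k=1)): [8, 4, 3, 6, 7, 5, 0, 2, 1]
After 7 (rotate_left(4, 6, k=1)): [8, 4, 3, 6, 5, 0, 7, 2, 1]
After 8 (reverse(2, 7)): [8, 4, 2, 7, 0, 5, 6, 3, 1]
After 9 (swap(4, 1)): [8, 0, 2, 7, 4, 5, 6, 3, 1]
After 10 (swap(5, 6)): [8, 0, 2, 7, 4, 6, 5, 3, 1]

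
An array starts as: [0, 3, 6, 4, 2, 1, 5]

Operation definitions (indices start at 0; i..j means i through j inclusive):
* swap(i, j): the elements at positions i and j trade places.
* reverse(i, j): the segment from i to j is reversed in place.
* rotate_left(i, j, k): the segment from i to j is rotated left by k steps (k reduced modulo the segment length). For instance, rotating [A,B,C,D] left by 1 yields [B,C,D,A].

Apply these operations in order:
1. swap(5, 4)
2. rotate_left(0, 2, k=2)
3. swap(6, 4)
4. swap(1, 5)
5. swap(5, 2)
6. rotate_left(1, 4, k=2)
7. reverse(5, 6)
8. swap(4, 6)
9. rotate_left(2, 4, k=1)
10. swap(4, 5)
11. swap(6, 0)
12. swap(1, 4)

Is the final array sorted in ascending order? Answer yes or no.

Answer: yes

Derivation:
After 1 (swap(5, 4)): [0, 3, 6, 4, 1, 2, 5]
After 2 (rotate_left(0, 2, k=2)): [6, 0, 3, 4, 1, 2, 5]
After 3 (swap(6, 4)): [6, 0, 3, 4, 5, 2, 1]
After 4 (swap(1, 5)): [6, 2, 3, 4, 5, 0, 1]
After 5 (swap(5, 2)): [6, 2, 0, 4, 5, 3, 1]
After 6 (rotate_left(1, 4, k=2)): [6, 4, 5, 2, 0, 3, 1]
After 7 (reverse(5, 6)): [6, 4, 5, 2, 0, 1, 3]
After 8 (swap(4, 6)): [6, 4, 5, 2, 3, 1, 0]
After 9 (rotate_left(2, 4, k=1)): [6, 4, 2, 3, 5, 1, 0]
After 10 (swap(4, 5)): [6, 4, 2, 3, 1, 5, 0]
After 11 (swap(6, 0)): [0, 4, 2, 3, 1, 5, 6]
After 12 (swap(1, 4)): [0, 1, 2, 3, 4, 5, 6]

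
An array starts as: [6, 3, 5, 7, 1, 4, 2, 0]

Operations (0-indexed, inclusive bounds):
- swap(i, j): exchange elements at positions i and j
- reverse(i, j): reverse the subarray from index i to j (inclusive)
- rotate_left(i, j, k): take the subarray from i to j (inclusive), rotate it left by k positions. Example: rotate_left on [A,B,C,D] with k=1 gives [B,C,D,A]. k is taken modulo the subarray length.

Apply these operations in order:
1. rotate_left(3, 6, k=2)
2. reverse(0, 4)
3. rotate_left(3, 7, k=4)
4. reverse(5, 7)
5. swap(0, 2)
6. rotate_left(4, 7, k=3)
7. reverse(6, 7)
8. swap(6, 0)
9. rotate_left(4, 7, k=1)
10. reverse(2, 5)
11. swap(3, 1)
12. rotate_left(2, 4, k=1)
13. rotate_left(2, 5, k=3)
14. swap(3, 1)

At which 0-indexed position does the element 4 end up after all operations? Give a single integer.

Answer: 1

Derivation:
After 1 (rotate_left(3, 6, k=2)): [6, 3, 5, 4, 2, 7, 1, 0]
After 2 (reverse(0, 4)): [2, 4, 5, 3, 6, 7, 1, 0]
After 3 (rotate_left(3, 7, k=4)): [2, 4, 5, 0, 3, 6, 7, 1]
After 4 (reverse(5, 7)): [2, 4, 5, 0, 3, 1, 7, 6]
After 5 (swap(0, 2)): [5, 4, 2, 0, 3, 1, 7, 6]
After 6 (rotate_left(4, 7, k=3)): [5, 4, 2, 0, 6, 3, 1, 7]
After 7 (reverse(6, 7)): [5, 4, 2, 0, 6, 3, 7, 1]
After 8 (swap(6, 0)): [7, 4, 2, 0, 6, 3, 5, 1]
After 9 (rotate_left(4, 7, k=1)): [7, 4, 2, 0, 3, 5, 1, 6]
After 10 (reverse(2, 5)): [7, 4, 5, 3, 0, 2, 1, 6]
After 11 (swap(3, 1)): [7, 3, 5, 4, 0, 2, 1, 6]
After 12 (rotate_left(2, 4, k=1)): [7, 3, 4, 0, 5, 2, 1, 6]
After 13 (rotate_left(2, 5, k=3)): [7, 3, 2, 4, 0, 5, 1, 6]
After 14 (swap(3, 1)): [7, 4, 2, 3, 0, 5, 1, 6]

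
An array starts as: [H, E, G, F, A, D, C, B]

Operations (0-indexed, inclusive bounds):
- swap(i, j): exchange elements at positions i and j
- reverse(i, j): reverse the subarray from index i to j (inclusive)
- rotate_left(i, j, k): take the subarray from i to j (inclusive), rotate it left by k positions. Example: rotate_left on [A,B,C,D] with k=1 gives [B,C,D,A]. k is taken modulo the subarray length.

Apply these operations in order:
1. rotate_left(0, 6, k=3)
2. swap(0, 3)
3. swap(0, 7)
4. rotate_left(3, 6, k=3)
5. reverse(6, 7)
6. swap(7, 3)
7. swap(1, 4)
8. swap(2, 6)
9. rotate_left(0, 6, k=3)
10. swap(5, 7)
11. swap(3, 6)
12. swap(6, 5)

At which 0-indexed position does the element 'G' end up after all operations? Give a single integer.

After 1 (rotate_left(0, 6, k=3)): [F, A, D, C, H, E, G, B]
After 2 (swap(0, 3)): [C, A, D, F, H, E, G, B]
After 3 (swap(0, 7)): [B, A, D, F, H, E, G, C]
After 4 (rotate_left(3, 6, k=3)): [B, A, D, G, F, H, E, C]
After 5 (reverse(6, 7)): [B, A, D, G, F, H, C, E]
After 6 (swap(7, 3)): [B, A, D, E, F, H, C, G]
After 7 (swap(1, 4)): [B, F, D, E, A, H, C, G]
After 8 (swap(2, 6)): [B, F, C, E, A, H, D, G]
After 9 (rotate_left(0, 6, k=3)): [E, A, H, D, B, F, C, G]
After 10 (swap(5, 7)): [E, A, H, D, B, G, C, F]
After 11 (swap(3, 6)): [E, A, H, C, B, G, D, F]
After 12 (swap(6, 5)): [E, A, H, C, B, D, G, F]

Answer: 6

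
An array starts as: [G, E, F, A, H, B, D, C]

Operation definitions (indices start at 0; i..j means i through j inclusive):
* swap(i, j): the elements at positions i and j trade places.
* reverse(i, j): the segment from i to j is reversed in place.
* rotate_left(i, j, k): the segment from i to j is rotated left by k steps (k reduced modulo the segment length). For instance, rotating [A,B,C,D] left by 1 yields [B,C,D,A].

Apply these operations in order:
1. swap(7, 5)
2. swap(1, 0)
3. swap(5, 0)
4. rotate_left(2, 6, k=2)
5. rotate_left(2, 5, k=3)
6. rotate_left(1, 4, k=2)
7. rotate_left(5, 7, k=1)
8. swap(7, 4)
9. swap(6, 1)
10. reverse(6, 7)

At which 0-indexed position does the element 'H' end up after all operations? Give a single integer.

After 1 (swap(7, 5)): [G, E, F, A, H, C, D, B]
After 2 (swap(1, 0)): [E, G, F, A, H, C, D, B]
After 3 (swap(5, 0)): [C, G, F, A, H, E, D, B]
After 4 (rotate_left(2, 6, k=2)): [C, G, H, E, D, F, A, B]
After 5 (rotate_left(2, 5, k=3)): [C, G, F, H, E, D, A, B]
After 6 (rotate_left(1, 4, k=2)): [C, H, E, G, F, D, A, B]
After 7 (rotate_left(5, 7, k=1)): [C, H, E, G, F, A, B, D]
After 8 (swap(7, 4)): [C, H, E, G, D, A, B, F]
After 9 (swap(6, 1)): [C, B, E, G, D, A, H, F]
After 10 (reverse(6, 7)): [C, B, E, G, D, A, F, H]

Answer: 7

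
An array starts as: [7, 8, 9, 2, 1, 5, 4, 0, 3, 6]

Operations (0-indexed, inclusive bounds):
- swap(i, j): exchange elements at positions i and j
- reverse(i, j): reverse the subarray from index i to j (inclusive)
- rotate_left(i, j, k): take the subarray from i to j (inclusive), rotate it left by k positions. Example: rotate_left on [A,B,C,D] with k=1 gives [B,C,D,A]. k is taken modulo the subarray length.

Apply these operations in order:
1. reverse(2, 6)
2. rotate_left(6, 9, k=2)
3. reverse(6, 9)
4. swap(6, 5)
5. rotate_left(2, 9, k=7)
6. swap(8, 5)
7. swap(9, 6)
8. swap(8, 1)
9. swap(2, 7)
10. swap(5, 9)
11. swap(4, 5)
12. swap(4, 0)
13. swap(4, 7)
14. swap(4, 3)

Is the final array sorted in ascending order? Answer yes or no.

After 1 (reverse(2, 6)): [7, 8, 4, 5, 1, 2, 9, 0, 3, 6]
After 2 (rotate_left(6, 9, k=2)): [7, 8, 4, 5, 1, 2, 3, 6, 9, 0]
After 3 (reverse(6, 9)): [7, 8, 4, 5, 1, 2, 0, 9, 6, 3]
After 4 (swap(6, 5)): [7, 8, 4, 5, 1, 0, 2, 9, 6, 3]
After 5 (rotate_left(2, 9, k=7)): [7, 8, 3, 4, 5, 1, 0, 2, 9, 6]
After 6 (swap(8, 5)): [7, 8, 3, 4, 5, 9, 0, 2, 1, 6]
After 7 (swap(9, 6)): [7, 8, 3, 4, 5, 9, 6, 2, 1, 0]
After 8 (swap(8, 1)): [7, 1, 3, 4, 5, 9, 6, 2, 8, 0]
After 9 (swap(2, 7)): [7, 1, 2, 4, 5, 9, 6, 3, 8, 0]
After 10 (swap(5, 9)): [7, 1, 2, 4, 5, 0, 6, 3, 8, 9]
After 11 (swap(4, 5)): [7, 1, 2, 4, 0, 5, 6, 3, 8, 9]
After 12 (swap(4, 0)): [0, 1, 2, 4, 7, 5, 6, 3, 8, 9]
After 13 (swap(4, 7)): [0, 1, 2, 4, 3, 5, 6, 7, 8, 9]
After 14 (swap(4, 3)): [0, 1, 2, 3, 4, 5, 6, 7, 8, 9]

Answer: yes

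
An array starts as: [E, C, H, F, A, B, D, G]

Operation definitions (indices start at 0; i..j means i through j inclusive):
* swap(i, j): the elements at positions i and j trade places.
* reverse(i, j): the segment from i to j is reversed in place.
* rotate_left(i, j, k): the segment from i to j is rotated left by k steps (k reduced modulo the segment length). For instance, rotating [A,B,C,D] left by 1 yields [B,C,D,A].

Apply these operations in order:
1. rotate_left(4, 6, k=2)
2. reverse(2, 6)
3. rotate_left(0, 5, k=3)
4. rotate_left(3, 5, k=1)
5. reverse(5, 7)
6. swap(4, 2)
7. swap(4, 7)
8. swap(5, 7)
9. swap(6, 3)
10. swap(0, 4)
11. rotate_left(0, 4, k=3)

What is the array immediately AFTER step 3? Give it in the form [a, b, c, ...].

After 1 (rotate_left(4, 6, k=2)): [E, C, H, F, D, A, B, G]
After 2 (reverse(2, 6)): [E, C, B, A, D, F, H, G]
After 3 (rotate_left(0, 5, k=3)): [A, D, F, E, C, B, H, G]

Answer: [A, D, F, E, C, B, H, G]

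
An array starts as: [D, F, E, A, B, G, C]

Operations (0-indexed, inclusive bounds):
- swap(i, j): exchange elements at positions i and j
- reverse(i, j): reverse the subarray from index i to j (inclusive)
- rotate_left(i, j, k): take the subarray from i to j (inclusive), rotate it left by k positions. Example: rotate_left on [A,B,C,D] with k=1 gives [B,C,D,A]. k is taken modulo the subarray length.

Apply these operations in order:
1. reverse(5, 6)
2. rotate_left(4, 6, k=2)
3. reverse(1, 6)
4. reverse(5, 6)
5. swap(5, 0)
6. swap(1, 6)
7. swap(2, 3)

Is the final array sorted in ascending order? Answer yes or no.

Answer: no

Derivation:
After 1 (reverse(5, 6)): [D, F, E, A, B, C, G]
After 2 (rotate_left(4, 6, k=2)): [D, F, E, A, G, B, C]
After 3 (reverse(1, 6)): [D, C, B, G, A, E, F]
After 4 (reverse(5, 6)): [D, C, B, G, A, F, E]
After 5 (swap(5, 0)): [F, C, B, G, A, D, E]
After 6 (swap(1, 6)): [F, E, B, G, A, D, C]
After 7 (swap(2, 3)): [F, E, G, B, A, D, C]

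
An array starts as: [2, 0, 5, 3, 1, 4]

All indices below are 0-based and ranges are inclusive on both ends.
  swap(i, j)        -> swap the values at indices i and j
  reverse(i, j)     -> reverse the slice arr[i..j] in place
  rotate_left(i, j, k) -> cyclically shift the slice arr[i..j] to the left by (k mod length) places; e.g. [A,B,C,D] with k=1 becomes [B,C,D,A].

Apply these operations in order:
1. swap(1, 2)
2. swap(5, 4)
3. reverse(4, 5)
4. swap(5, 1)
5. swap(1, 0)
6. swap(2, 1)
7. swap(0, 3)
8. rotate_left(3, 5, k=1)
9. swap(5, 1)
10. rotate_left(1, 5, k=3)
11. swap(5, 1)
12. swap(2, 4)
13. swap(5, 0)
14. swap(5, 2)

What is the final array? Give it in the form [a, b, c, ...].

Answer: [5, 1, 3, 4, 0, 2]

Derivation:
After 1 (swap(1, 2)): [2, 5, 0, 3, 1, 4]
After 2 (swap(5, 4)): [2, 5, 0, 3, 4, 1]
After 3 (reverse(4, 5)): [2, 5, 0, 3, 1, 4]
After 4 (swap(5, 1)): [2, 4, 0, 3, 1, 5]
After 5 (swap(1, 0)): [4, 2, 0, 3, 1, 5]
After 6 (swap(2, 1)): [4, 0, 2, 3, 1, 5]
After 7 (swap(0, 3)): [3, 0, 2, 4, 1, 5]
After 8 (rotate_left(3, 5, k=1)): [3, 0, 2, 1, 5, 4]
After 9 (swap(5, 1)): [3, 4, 2, 1, 5, 0]
After 10 (rotate_left(1, 5, k=3)): [3, 5, 0, 4, 2, 1]
After 11 (swap(5, 1)): [3, 1, 0, 4, 2, 5]
After 12 (swap(2, 4)): [3, 1, 2, 4, 0, 5]
After 13 (swap(5, 0)): [5, 1, 2, 4, 0, 3]
After 14 (swap(5, 2)): [5, 1, 3, 4, 0, 2]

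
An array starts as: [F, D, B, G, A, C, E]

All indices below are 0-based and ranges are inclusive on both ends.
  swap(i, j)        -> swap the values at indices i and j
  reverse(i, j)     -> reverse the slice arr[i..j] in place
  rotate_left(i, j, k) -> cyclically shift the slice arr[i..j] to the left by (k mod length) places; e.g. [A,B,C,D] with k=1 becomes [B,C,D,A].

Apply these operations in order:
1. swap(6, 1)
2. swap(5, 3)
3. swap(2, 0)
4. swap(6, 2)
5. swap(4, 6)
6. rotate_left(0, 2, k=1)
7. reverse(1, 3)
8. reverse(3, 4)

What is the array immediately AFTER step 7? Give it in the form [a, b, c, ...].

After 1 (swap(6, 1)): [F, E, B, G, A, C, D]
After 2 (swap(5, 3)): [F, E, B, C, A, G, D]
After 3 (swap(2, 0)): [B, E, F, C, A, G, D]
After 4 (swap(6, 2)): [B, E, D, C, A, G, F]
After 5 (swap(4, 6)): [B, E, D, C, F, G, A]
After 6 (rotate_left(0, 2, k=1)): [E, D, B, C, F, G, A]
After 7 (reverse(1, 3)): [E, C, B, D, F, G, A]

Answer: [E, C, B, D, F, G, A]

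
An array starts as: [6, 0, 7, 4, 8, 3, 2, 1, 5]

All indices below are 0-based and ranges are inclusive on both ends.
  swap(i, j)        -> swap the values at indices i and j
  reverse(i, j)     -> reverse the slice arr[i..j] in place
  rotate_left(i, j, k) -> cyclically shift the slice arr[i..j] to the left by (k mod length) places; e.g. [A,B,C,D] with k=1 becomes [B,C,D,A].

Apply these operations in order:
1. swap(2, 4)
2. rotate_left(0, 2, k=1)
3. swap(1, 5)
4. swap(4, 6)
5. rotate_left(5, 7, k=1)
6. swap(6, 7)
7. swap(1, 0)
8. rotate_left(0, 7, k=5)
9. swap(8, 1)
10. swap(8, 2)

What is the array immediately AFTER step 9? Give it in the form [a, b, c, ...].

Answer: [7, 5, 1, 3, 0, 6, 4, 2, 8]

Derivation:
After 1 (swap(2, 4)): [6, 0, 8, 4, 7, 3, 2, 1, 5]
After 2 (rotate_left(0, 2, k=1)): [0, 8, 6, 4, 7, 3, 2, 1, 5]
After 3 (swap(1, 5)): [0, 3, 6, 4, 7, 8, 2, 1, 5]
After 4 (swap(4, 6)): [0, 3, 6, 4, 2, 8, 7, 1, 5]
After 5 (rotate_left(5, 7, k=1)): [0, 3, 6, 4, 2, 7, 1, 8, 5]
After 6 (swap(6, 7)): [0, 3, 6, 4, 2, 7, 8, 1, 5]
After 7 (swap(1, 0)): [3, 0, 6, 4, 2, 7, 8, 1, 5]
After 8 (rotate_left(0, 7, k=5)): [7, 8, 1, 3, 0, 6, 4, 2, 5]
After 9 (swap(8, 1)): [7, 5, 1, 3, 0, 6, 4, 2, 8]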